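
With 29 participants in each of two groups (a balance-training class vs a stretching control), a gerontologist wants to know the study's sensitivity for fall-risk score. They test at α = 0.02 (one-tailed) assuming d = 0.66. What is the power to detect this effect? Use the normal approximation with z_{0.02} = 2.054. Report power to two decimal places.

For two equal groups, power = Φ(d·√(n/2) − z_{α}).
d·√(n/2) = 0.66 × √(29/2) = 0.66 × 3.808 = 2.513.
z_β = 2.513 − 2.054 = 0.459.
Power = Φ(0.459) = 0.677.

power ≈ 0.68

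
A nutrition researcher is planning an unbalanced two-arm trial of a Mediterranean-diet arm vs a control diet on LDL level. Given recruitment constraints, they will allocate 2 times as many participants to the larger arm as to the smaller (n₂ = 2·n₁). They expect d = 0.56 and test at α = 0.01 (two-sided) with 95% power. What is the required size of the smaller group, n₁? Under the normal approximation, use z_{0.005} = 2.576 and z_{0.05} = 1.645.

With allocation ratio k = n₂/n₁ = 2, Var(x̄₁−x̄₂) = σ²(1/n₁ + 1/(k·n₁)) = σ²·(k+1)/(k·n₁).
So n₁ = (1 + 1/k)·((z_{α/2} + z_β)/d)² = 1.500 × (4.221/0.56)².
n₁ = 1.500 × 56.81 = 85.2.
Round up: n₁ = 86, giving n₂ = 2 × 86 = 172.

n₁ = 86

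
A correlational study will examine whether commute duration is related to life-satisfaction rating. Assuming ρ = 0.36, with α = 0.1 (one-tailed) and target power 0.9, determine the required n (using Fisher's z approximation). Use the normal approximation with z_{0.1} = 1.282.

Fisher's z: C = ½·ln((1+r)/(1−r)) = ½·ln(2.1250) = 0.3769.
n = ((z_{α} + z_β)/C)² + 3.
(1.282 + 1.282) / 0.3769 = 2.564 / 0.3769 = 6.803.
n = 6.803² + 3 = 46.28 + 3 = 49.3.
Round up.

n = 50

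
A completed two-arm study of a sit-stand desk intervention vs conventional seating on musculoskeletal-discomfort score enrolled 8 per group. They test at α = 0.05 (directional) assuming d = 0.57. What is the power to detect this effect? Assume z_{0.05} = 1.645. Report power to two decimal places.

power ≈ 0.31

For two equal groups, power = Φ(d·√(n/2) − z_{α}).
d·√(n/2) = 0.57 × √(8/2) = 0.57 × 2.000 = 1.140.
z_β = 1.140 − 1.645 = -0.505.
Power = Φ(-0.505) = 0.307.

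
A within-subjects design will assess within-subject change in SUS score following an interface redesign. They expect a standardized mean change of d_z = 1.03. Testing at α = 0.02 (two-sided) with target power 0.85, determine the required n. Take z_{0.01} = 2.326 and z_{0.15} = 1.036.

For a paired (one-sample on differences) test: n = ((z_{α/2} + z_β) / d)².
z_{α/2} + z_β = 2.326 + 1.036 = 3.362.
n = (3.362 / 1.03)² = 3.264² = 10.65.
Round up.

n = 11 pairs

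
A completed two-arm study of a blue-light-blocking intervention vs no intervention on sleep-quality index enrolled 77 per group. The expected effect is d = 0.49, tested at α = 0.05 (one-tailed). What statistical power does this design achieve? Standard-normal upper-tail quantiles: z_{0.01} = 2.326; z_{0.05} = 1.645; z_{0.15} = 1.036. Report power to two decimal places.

For two equal groups, power = Φ(d·√(n/2) − z_{α}).
d·√(n/2) = 0.49 × √(77/2) = 0.49 × 6.205 = 3.040.
z_β = 3.040 − 1.645 = 1.395.
Power = Φ(1.395) = 0.919.

power ≈ 0.92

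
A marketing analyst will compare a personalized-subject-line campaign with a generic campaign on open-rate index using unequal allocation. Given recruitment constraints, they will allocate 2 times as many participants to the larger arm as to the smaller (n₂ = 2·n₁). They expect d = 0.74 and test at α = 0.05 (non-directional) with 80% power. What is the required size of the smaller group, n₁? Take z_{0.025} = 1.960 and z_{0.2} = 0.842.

With allocation ratio k = n₂/n₁ = 2, Var(x̄₁−x̄₂) = σ²(1/n₁ + 1/(k·n₁)) = σ²·(k+1)/(k·n₁).
So n₁ = (1 + 1/k)·((z_{α/2} + z_β)/d)² = 1.500 × (2.802/0.74)².
n₁ = 1.500 × 14.34 = 21.5.
Round up: n₁ = 22, giving n₂ = 2 × 22 = 44.

n₁ = 22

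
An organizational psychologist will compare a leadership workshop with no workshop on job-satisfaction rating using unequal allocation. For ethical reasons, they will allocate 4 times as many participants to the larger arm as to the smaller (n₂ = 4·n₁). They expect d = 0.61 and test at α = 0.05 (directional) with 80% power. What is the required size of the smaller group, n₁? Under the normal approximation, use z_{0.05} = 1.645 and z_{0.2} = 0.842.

With allocation ratio k = n₂/n₁ = 4, Var(x̄₁−x̄₂) = σ²(1/n₁ + 1/(k·n₁)) = σ²·(k+1)/(k·n₁).
So n₁ = (1 + 1/k)·((z_{α} + z_β)/d)² = 1.250 × (2.487/0.61)².
n₁ = 1.250 × 16.62 = 20.8.
Round up: n₁ = 21, giving n₂ = 4 × 21 = 84.

n₁ = 21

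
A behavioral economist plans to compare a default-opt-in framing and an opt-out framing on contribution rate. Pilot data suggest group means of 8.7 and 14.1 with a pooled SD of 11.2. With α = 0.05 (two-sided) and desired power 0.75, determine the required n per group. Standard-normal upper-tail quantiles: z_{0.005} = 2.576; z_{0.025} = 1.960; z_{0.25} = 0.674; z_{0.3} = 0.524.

n = 60 per group

Cohen's d = |M₁ − M₂| / SD_pooled = |8.7 − 14.1| / 11.2 = 5.4 / 11.2 = 0.482.
For two independent groups with equal n: n = 2·((z_{α/2} + z_β) / d)².
z_{α/2} + z_β = 1.960 + 0.674 = 2.634.
n = 2 × (2.634 / 0.482)² = 2 × 5.465² = 2 × 29.86 = 59.7.
Round up to the next whole participant.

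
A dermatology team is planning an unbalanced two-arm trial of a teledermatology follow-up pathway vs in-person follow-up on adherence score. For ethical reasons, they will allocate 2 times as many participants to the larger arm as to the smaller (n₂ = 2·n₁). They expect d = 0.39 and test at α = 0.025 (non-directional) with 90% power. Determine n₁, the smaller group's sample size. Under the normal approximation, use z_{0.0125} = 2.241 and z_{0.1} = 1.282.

n₁ = 123

With allocation ratio k = n₂/n₁ = 2, Var(x̄₁−x̄₂) = σ²(1/n₁ + 1/(k·n₁)) = σ²·(k+1)/(k·n₁).
So n₁ = (1 + 1/k)·((z_{α/2} + z_β)/d)² = 1.500 × (3.523/0.39)².
n₁ = 1.500 × 81.60 = 122.4.
Round up: n₁ = 123, giving n₂ = 2 × 123 = 246.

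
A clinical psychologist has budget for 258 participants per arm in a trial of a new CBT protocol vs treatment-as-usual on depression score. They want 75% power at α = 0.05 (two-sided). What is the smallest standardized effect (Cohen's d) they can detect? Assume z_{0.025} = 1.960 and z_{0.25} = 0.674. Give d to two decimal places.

For two independent groups of n = 258 each: d_min = (z_{α/2} + z_β)·√(2/n).
z-sum = 1.960 + 0.674 = 2.634.
d_min = 2.634 × √(2/258) = 2.634 × 0.0880 = 0.232.

d_min ≈ 0.23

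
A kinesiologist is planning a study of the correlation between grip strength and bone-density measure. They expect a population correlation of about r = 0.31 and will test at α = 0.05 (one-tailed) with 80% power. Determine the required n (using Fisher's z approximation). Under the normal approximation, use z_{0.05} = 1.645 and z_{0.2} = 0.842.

Fisher's z: C = ½·ln((1+r)/(1−r)) = ½·ln(1.8986) = 0.3205.
n = ((z_{α} + z_β)/C)² + 3.
(1.645 + 0.842) / 0.3205 = 2.487 / 0.3205 = 7.760.
n = 7.760² + 3 = 60.21 + 3 = 63.2.
Round up.

n = 64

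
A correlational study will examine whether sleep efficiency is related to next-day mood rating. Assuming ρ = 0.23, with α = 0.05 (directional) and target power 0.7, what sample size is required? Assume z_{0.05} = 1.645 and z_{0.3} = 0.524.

n = 89

Fisher's z: C = ½·ln((1+r)/(1−r)) = ½·ln(1.5974) = 0.2342.
n = ((z_{α} + z_β)/C)² + 3.
(1.645 + 0.524) / 0.2342 = 2.169 / 0.2342 = 9.261.
n = 9.261² + 3 = 85.77 + 3 = 88.8.
Round up.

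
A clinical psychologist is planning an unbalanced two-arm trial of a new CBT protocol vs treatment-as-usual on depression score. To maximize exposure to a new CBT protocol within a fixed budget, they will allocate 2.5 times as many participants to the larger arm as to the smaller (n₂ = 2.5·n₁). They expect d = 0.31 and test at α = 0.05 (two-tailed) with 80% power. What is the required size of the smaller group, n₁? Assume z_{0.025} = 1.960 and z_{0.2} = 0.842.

n₁ = 115

With allocation ratio k = n₂/n₁ = 2.5, Var(x̄₁−x̄₂) = σ²(1/n₁ + 1/(k·n₁)) = σ²·(k+1)/(k·n₁).
So n₁ = (1 + 1/k)·((z_{α/2} + z_β)/d)² = 1.400 × (2.802/0.31)².
n₁ = 1.400 × 81.70 = 114.4.
Round up: n₁ = 115, giving n₂ = ⌈2.5 × 115⌉ = ⌈287.5⌉ = 288.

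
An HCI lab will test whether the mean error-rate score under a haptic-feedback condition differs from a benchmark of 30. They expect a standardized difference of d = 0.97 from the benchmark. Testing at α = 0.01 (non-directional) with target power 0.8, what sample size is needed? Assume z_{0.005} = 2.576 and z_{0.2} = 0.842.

For a one-sample test: n = ((z_{α/2} + z_β) / d)².
z_{α/2} + z_β = 2.576 + 0.842 = 3.418.
n = (3.418 / 0.97)² = 3.524² = 12.42.
Round up.

n = 13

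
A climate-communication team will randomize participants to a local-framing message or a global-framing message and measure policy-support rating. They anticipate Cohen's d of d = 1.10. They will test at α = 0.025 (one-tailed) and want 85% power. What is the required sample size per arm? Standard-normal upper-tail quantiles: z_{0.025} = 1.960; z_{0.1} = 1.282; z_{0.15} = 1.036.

For two independent groups with equal n: n = 2·((z_{α} + z_β) / d)².
z_{α} + z_β = 1.960 + 1.036 = 2.996.
n = 2 × (2.996 / 1.10)² = 2 × 2.724² = 2 × 7.42 = 14.8.
Round up to the next whole participant.

n = 15 per group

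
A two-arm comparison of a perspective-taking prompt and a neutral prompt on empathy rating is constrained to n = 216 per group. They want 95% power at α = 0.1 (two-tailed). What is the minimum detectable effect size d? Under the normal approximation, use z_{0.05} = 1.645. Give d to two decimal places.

d_min ≈ 0.32

For two independent groups of n = 216 each: d_min = (z_{α/2} + z_β)·√(2/n).
z-sum = 1.645 + 1.645 = 3.290.
d_min = 3.290 × √(2/216) = 3.290 × 0.0962 = 0.317.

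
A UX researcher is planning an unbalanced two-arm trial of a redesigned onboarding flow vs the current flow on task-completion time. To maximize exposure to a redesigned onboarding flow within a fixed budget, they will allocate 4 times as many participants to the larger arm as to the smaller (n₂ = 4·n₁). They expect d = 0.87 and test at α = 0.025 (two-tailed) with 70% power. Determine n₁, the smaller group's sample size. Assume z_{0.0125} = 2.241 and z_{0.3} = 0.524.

With allocation ratio k = n₂/n₁ = 4, Var(x̄₁−x̄₂) = σ²(1/n₁ + 1/(k·n₁)) = σ²·(k+1)/(k·n₁).
So n₁ = (1 + 1/k)·((z_{α/2} + z_β)/d)² = 1.250 × (2.765/0.87)².
n₁ = 1.250 × 10.10 = 12.6.
Round up: n₁ = 13, giving n₂ = 4 × 13 = 52.

n₁ = 13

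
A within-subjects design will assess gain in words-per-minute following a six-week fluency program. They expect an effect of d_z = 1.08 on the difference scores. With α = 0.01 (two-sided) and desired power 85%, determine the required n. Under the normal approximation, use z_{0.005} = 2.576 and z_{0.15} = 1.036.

n = 12 pairs

For a paired (one-sample on differences) test: n = ((z_{α/2} + z_β) / d)².
z_{α/2} + z_β = 2.576 + 1.036 = 3.612.
n = (3.612 / 1.08)² = 3.344² = 11.19.
Round up.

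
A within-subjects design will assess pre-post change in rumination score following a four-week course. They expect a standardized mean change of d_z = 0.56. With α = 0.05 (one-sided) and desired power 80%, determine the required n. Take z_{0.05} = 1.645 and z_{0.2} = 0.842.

For a paired (one-sample on differences) test: n = ((z_{α} + z_β) / d)².
z_{α} + z_β = 1.645 + 0.842 = 2.487.
n = (2.487 / 0.56)² = 4.441² = 19.72.
Round up.

n = 20 pairs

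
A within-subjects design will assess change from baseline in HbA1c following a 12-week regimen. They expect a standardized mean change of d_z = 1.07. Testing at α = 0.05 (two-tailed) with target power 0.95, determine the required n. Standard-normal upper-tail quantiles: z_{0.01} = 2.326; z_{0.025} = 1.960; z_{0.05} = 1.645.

n = 12 pairs

For a paired (one-sample on differences) test: n = ((z_{α/2} + z_β) / d)².
z_{α/2} + z_β = 1.960 + 1.645 = 3.605.
n = (3.605 / 1.07)² = 3.369² = 11.35.
Round up.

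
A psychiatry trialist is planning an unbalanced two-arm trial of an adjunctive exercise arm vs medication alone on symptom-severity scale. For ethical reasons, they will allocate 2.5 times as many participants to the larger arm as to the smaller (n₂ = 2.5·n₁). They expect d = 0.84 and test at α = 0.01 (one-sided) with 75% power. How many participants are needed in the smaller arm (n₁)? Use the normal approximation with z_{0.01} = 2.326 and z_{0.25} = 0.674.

n₁ = 18

With allocation ratio k = n₂/n₁ = 2.5, Var(x̄₁−x̄₂) = σ²(1/n₁ + 1/(k·n₁)) = σ²·(k+1)/(k·n₁).
So n₁ = (1 + 1/k)·((z_{α} + z_β)/d)² = 1.400 × (3.000/0.84)².
n₁ = 1.400 × 12.76 = 17.9.
Round up: n₁ = 18, giving n₂ = 2.5 × 18 = 45.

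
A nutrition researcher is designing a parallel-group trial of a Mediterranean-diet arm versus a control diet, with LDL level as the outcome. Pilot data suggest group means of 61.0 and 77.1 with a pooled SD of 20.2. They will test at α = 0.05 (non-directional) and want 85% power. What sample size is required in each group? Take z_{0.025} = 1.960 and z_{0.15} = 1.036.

n = 29 per group

Cohen's d = |M₁ − M₂| / SD_pooled = |61.0 − 77.1| / 20.2 = 16.1 / 20.2 = 0.797.
For two independent groups with equal n: n = 2·((z_{α/2} + z_β) / d)².
z_{α/2} + z_β = 1.960 + 1.036 = 2.996.
n = 2 × (2.996 / 0.797)² = 2 × 3.759² = 2 × 14.13 = 28.3.
Round up to the next whole participant.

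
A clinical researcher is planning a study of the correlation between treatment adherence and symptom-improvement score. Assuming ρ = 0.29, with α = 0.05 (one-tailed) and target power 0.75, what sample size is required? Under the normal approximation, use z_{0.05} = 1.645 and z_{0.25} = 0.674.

n = 64

Fisher's z: C = ½·ln((1+r)/(1−r)) = ½·ln(1.8169) = 0.2986.
n = ((z_{α} + z_β)/C)² + 3.
(1.645 + 0.674) / 0.2986 = 2.319 / 0.2986 = 7.766.
n = 7.766² + 3 = 60.31 + 3 = 63.3.
Round up.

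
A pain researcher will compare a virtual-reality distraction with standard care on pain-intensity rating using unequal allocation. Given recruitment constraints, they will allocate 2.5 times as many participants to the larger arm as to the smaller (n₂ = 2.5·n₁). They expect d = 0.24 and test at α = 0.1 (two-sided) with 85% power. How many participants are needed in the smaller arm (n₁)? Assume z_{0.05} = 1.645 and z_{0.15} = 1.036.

n₁ = 175

With allocation ratio k = n₂/n₁ = 2.5, Var(x̄₁−x̄₂) = σ²(1/n₁ + 1/(k·n₁)) = σ²·(k+1)/(k·n₁).
So n₁ = (1 + 1/k)·((z_{α/2} + z_β)/d)² = 1.400 × (2.681/0.24)².
n₁ = 1.400 × 124.79 = 174.7.
Round up: n₁ = 175, giving n₂ = ⌈2.5 × 175⌉ = ⌈437.5⌉ = 438.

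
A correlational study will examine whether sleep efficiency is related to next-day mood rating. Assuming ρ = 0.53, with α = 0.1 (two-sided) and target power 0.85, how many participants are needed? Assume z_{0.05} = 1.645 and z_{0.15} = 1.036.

n = 24

Fisher's z: C = ½·ln((1+r)/(1−r)) = ½·ln(3.2553) = 0.5901.
n = ((z_{α/2} + z_β)/C)² + 3.
(1.645 + 1.036) / 0.5901 = 2.681 / 0.5901 = 4.543.
n = 4.543² + 3 = 20.64 + 3 = 23.6.
Round up.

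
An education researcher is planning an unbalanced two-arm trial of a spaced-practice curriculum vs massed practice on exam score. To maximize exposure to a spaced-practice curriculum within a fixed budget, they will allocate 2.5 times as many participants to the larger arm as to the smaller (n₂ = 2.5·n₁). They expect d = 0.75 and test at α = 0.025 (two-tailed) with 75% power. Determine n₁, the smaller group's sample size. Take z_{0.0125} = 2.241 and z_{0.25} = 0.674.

n₁ = 22

With allocation ratio k = n₂/n₁ = 2.5, Var(x̄₁−x̄₂) = σ²(1/n₁ + 1/(k·n₁)) = σ²·(k+1)/(k·n₁).
So n₁ = (1 + 1/k)·((z_{α/2} + z_β)/d)² = 1.400 × (2.915/0.75)².
n₁ = 1.400 × 15.11 = 21.1.
Round up: n₁ = 22, giving n₂ = 2.5 × 22 = 55.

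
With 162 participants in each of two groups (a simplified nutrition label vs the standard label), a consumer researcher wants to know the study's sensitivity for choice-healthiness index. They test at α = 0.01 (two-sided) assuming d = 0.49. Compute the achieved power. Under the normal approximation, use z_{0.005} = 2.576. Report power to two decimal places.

power ≈ 0.97

For two equal groups, power = Φ(d·√(n/2) − z_{α/2}).
d·√(n/2) = 0.49 × √(162/2) = 0.49 × 9.000 = 4.410.
z_β = 4.410 − 2.576 = 1.834.
Power = Φ(1.834) = 0.967.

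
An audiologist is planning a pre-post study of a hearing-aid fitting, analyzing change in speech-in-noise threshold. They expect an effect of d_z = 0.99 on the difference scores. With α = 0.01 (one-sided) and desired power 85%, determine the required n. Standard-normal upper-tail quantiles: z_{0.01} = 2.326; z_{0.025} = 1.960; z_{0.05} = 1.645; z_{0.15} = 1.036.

For a paired (one-sample on differences) test: n = ((z_{α} + z_β) / d)².
z_{α} + z_β = 2.326 + 1.036 = 3.362.
n = (3.362 / 0.99)² = 3.396² = 11.53.
Round up.

n = 12 pairs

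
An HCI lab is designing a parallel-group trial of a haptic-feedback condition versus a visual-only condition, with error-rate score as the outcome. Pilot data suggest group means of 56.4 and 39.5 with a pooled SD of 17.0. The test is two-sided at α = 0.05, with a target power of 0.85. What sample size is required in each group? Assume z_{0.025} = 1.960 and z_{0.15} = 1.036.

n = 19 per group

Cohen's d = |M₁ − M₂| / SD_pooled = |56.4 − 39.5| / 17.0 = 16.9 / 17.0 = 0.994.
For two independent groups with equal n: n = 2·((z_{α/2} + z_β) / d)².
z_{α/2} + z_β = 1.960 + 1.036 = 2.996.
n = 2 × (2.996 / 0.994)² = 2 × 3.014² = 2 × 9.08 = 18.2.
Round up to the next whole participant.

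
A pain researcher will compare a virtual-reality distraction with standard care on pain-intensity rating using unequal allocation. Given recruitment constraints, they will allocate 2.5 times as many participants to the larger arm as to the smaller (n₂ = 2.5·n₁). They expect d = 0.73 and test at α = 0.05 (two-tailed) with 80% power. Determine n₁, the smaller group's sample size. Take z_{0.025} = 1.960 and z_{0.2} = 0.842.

With allocation ratio k = n₂/n₁ = 2.5, Var(x̄₁−x̄₂) = σ²(1/n₁ + 1/(k·n₁)) = σ²·(k+1)/(k·n₁).
So n₁ = (1 + 1/k)·((z_{α/2} + z_β)/d)² = 1.400 × (2.802/0.73)².
n₁ = 1.400 × 14.73 = 20.6.
Round up: n₁ = 21, giving n₂ = ⌈2.5 × 21⌉ = ⌈52.5⌉ = 53.

n₁ = 21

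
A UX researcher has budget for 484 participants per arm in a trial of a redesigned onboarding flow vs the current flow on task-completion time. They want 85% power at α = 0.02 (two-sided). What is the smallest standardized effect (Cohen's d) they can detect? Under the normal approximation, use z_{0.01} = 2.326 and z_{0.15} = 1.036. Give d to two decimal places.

d_min ≈ 0.22

For two independent groups of n = 484 each: d_min = (z_{α/2} + z_β)·√(2/n).
z-sum = 2.326 + 1.036 = 3.362.
d_min = 3.362 × √(2/484) = 3.362 × 0.0643 = 0.216.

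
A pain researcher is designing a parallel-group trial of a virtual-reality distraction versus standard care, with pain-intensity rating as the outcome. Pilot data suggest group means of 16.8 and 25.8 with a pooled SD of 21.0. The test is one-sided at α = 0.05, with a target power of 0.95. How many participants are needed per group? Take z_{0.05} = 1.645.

n = 118 per group

Cohen's d = |M₁ − M₂| / SD_pooled = |16.8 − 25.8| / 21.0 = 9.0 / 21.0 = 0.429.
For two independent groups with equal n: n = 2·((z_{α} + z_β) / d)².
z_{α} + z_β = 1.645 + 1.645 = 3.290.
n = 2 × (3.290 / 0.429)² = 2 × 7.669² = 2 × 58.81 = 117.6.
Round up to the next whole participant.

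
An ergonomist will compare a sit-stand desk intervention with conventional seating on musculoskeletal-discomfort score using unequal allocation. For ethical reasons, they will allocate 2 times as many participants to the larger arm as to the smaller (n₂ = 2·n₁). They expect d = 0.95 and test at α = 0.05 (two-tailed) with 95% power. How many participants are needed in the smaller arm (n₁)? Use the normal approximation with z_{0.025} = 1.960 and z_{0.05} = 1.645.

With allocation ratio k = n₂/n₁ = 2, Var(x̄₁−x̄₂) = σ²(1/n₁ + 1/(k·n₁)) = σ²·(k+1)/(k·n₁).
So n₁ = (1 + 1/k)·((z_{α/2} + z_β)/d)² = 1.500 × (3.605/0.95)².
n₁ = 1.500 × 14.40 = 21.6.
Round up: n₁ = 22, giving n₂ = 2 × 22 = 44.

n₁ = 22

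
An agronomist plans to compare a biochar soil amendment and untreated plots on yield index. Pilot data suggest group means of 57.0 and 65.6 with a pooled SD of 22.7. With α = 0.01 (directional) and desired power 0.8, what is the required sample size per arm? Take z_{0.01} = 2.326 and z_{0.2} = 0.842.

n = 140 per group

Cohen's d = |M₁ − M₂| / SD_pooled = |57.0 − 65.6| / 22.7 = 8.6 / 22.7 = 0.379.
For two independent groups with equal n: n = 2·((z_{α} + z_β) / d)².
z_{α} + z_β = 2.326 + 0.842 = 3.168.
n = 2 × (3.168 / 0.379)² = 2 × 8.359² = 2 × 69.87 = 139.7.
Round up to the next whole participant.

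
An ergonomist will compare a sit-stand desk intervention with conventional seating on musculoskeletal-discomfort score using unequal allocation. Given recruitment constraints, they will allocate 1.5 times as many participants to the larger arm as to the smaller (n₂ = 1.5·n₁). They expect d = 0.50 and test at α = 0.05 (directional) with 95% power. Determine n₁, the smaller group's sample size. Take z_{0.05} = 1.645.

With allocation ratio k = n₂/n₁ = 1.5, Var(x̄₁−x̄₂) = σ²(1/n₁ + 1/(k·n₁)) = σ²·(k+1)/(k·n₁).
So n₁ = (1 + 1/k)·((z_{α} + z_β)/d)² = 1.667 × (3.290/0.50)².
n₁ = 1.667 × 43.30 = 72.2.
Round up: n₁ = 73, giving n₂ = ⌈1.5 × 73⌉ = ⌈109.5⌉ = 110.

n₁ = 73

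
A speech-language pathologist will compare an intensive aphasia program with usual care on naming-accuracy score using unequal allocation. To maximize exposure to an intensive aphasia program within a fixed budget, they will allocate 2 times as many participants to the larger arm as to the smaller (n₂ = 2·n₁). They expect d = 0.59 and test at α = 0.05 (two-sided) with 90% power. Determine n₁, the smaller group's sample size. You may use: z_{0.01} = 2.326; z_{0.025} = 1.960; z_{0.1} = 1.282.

With allocation ratio k = n₂/n₁ = 2, Var(x̄₁−x̄₂) = σ²(1/n₁ + 1/(k·n₁)) = σ²·(k+1)/(k·n₁).
So n₁ = (1 + 1/k)·((z_{α/2} + z_β)/d)² = 1.500 × (3.242/0.59)².
n₁ = 1.500 × 30.19 = 45.3.
Round up: n₁ = 46, giving n₂ = 2 × 46 = 92.

n₁ = 46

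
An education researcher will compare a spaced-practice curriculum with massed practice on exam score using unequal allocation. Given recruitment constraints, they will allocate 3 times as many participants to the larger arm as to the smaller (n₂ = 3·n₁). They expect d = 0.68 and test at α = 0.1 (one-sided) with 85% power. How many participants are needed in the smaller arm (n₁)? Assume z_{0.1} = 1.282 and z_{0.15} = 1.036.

n₁ = 16

With allocation ratio k = n₂/n₁ = 3, Var(x̄₁−x̄₂) = σ²(1/n₁ + 1/(k·n₁)) = σ²·(k+1)/(k·n₁).
So n₁ = (1 + 1/k)·((z_{α} + z_β)/d)² = 1.333 × (2.318/0.68)².
n₁ = 1.333 × 11.62 = 15.5.
Round up: n₁ = 16, giving n₂ = 3 × 16 = 48.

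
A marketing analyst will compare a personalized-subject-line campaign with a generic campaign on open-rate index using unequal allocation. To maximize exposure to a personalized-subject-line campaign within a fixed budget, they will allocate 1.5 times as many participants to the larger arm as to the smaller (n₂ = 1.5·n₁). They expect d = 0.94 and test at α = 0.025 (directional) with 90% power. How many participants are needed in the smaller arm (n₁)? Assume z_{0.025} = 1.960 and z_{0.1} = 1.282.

n₁ = 20

With allocation ratio k = n₂/n₁ = 1.5, Var(x̄₁−x̄₂) = σ²(1/n₁ + 1/(k·n₁)) = σ²·(k+1)/(k·n₁).
So n₁ = (1 + 1/k)·((z_{α} + z_β)/d)² = 1.667 × (3.242/0.94)².
n₁ = 1.667 × 11.90 = 19.8.
Round up: n₁ = 20, giving n₂ = 1.5 × 20 = 30.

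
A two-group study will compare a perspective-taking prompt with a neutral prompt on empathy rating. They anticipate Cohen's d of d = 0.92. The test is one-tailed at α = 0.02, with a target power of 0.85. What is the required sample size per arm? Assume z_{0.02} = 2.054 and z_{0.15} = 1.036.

For two independent groups with equal n: n = 2·((z_{α} + z_β) / d)².
z_{α} + z_β = 2.054 + 1.036 = 3.090.
n = 2 × (3.090 / 0.92)² = 2 × 3.359² = 2 × 11.28 = 22.6.
Round up to the next whole participant.

n = 23 per group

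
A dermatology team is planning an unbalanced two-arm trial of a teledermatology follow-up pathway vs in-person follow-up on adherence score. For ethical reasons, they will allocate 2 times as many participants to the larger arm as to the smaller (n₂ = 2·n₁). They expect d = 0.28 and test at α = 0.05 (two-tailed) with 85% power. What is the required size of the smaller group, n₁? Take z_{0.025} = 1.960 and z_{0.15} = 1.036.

With allocation ratio k = n₂/n₁ = 2, Var(x̄₁−x̄₂) = σ²(1/n₁ + 1/(k·n₁)) = σ²·(k+1)/(k·n₁).
So n₁ = (1 + 1/k)·((z_{α/2} + z_β)/d)² = 1.500 × (2.996/0.28)².
n₁ = 1.500 × 114.49 = 171.7.
Round up: n₁ = 172, giving n₂ = 2 × 172 = 344.

n₁ = 172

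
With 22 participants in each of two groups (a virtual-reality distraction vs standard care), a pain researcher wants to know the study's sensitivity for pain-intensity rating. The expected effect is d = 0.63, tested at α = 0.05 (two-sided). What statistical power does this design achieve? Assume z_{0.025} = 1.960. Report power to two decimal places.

For two equal groups, power = Φ(d·√(n/2) − z_{α/2}).
d·√(n/2) = 0.63 × √(22/2) = 0.63 × 3.317 = 2.089.
z_β = 2.089 − 1.960 = 0.129.
Power = Φ(0.129) = 0.552.

power ≈ 0.55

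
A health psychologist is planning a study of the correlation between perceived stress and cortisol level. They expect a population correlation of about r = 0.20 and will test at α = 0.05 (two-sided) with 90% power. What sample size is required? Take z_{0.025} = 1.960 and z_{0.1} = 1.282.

n = 259

Fisher's z: C = ½·ln((1+r)/(1−r)) = ½·ln(1.5000) = 0.2027.
n = ((z_{α/2} + z_β)/C)² + 3.
(1.960 + 1.282) / 0.2027 = 3.242 / 0.2027 = 15.994.
n = 15.994² + 3 = 255.81 + 3 = 258.8.
Round up.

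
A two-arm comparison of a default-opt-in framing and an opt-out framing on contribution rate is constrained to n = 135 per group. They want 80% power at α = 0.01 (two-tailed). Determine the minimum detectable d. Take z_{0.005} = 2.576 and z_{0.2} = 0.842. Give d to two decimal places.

For two independent groups of n = 135 each: d_min = (z_{α/2} + z_β)·√(2/n).
z-sum = 2.576 + 0.842 = 3.418.
d_min = 3.418 × √(2/135) = 3.418 × 0.1217 = 0.416.

d_min ≈ 0.42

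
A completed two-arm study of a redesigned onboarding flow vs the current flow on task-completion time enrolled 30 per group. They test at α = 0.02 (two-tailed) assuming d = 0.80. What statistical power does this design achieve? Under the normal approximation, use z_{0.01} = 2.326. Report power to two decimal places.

power ≈ 0.78

For two equal groups, power = Φ(d·√(n/2) − z_{α/2}).
d·√(n/2) = 0.80 × √(30/2) = 0.80 × 3.873 = 3.098.
z_β = 3.098 − 2.326 = 0.772.
Power = Φ(0.772) = 0.780.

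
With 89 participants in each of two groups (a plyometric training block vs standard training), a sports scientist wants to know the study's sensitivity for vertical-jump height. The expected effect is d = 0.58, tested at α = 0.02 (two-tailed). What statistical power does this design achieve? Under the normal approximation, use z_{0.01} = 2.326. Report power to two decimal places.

power ≈ 0.94

For two equal groups, power = Φ(d·√(n/2) − z_{α/2}).
d·√(n/2) = 0.58 × √(89/2) = 0.58 × 6.671 = 3.869.
z_β = 3.869 − 2.326 = 1.543.
Power = Φ(1.543) = 0.939.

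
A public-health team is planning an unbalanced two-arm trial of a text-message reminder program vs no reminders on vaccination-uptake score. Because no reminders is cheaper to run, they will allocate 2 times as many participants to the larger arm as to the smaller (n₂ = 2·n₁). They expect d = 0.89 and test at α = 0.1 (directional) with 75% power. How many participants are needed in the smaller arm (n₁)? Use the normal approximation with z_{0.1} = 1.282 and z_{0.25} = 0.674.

With allocation ratio k = n₂/n₁ = 2, Var(x̄₁−x̄₂) = σ²(1/n₁ + 1/(k·n₁)) = σ²·(k+1)/(k·n₁).
So n₁ = (1 + 1/k)·((z_{α} + z_β)/d)² = 1.500 × (1.956/0.89)².
n₁ = 1.500 × 4.83 = 7.2.
Round up: n₁ = 8, giving n₂ = 2 × 8 = 16.

n₁ = 8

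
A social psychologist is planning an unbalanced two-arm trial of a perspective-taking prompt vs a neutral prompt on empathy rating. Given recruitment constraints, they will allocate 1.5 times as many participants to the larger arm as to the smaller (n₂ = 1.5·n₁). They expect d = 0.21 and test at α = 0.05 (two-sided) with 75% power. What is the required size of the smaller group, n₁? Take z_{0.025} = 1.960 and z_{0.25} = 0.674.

With allocation ratio k = n₂/n₁ = 1.5, Var(x̄₁−x̄₂) = σ²(1/n₁ + 1/(k·n₁)) = σ²·(k+1)/(k·n₁).
So n₁ = (1 + 1/k)·((z_{α/2} + z_β)/d)² = 1.667 × (2.634/0.21)².
n₁ = 1.667 × 157.32 = 262.2.
Round up: n₁ = 263, giving n₂ = ⌈1.5 × 263⌉ = ⌈394.5⌉ = 395.

n₁ = 263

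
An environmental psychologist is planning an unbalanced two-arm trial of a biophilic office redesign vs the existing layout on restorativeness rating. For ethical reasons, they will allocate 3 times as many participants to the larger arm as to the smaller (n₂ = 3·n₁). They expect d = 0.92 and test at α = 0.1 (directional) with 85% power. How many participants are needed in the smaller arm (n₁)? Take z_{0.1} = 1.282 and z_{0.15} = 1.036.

With allocation ratio k = n₂/n₁ = 3, Var(x̄₁−x̄₂) = σ²(1/n₁ + 1/(k·n₁)) = σ²·(k+1)/(k·n₁).
So n₁ = (1 + 1/k)·((z_{α} + z_β)/d)² = 1.333 × (2.318/0.92)².
n₁ = 1.333 × 6.35 = 8.5.
Round up: n₁ = 9, giving n₂ = 3 × 9 = 27.

n₁ = 9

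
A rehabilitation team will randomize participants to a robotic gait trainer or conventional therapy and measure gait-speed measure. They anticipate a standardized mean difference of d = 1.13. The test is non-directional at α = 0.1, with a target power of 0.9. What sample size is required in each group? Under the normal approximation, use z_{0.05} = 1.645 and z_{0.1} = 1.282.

n = 14 per group

For two independent groups with equal n: n = 2·((z_{α/2} + z_β) / d)².
z_{α/2} + z_β = 1.645 + 1.282 = 2.927.
n = 2 × (2.927 / 1.13)² = 2 × 2.590² = 2 × 6.71 = 13.4.
Round up to the next whole participant.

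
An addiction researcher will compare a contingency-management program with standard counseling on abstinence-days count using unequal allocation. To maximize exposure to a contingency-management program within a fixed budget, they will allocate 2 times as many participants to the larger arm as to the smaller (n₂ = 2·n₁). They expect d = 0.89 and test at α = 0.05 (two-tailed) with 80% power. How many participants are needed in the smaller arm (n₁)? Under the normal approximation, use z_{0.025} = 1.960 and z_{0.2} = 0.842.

With allocation ratio k = n₂/n₁ = 2, Var(x̄₁−x̄₂) = σ²(1/n₁ + 1/(k·n₁)) = σ²·(k+1)/(k·n₁).
So n₁ = (1 + 1/k)·((z_{α/2} + z_β)/d)² = 1.500 × (2.802/0.89)².
n₁ = 1.500 × 9.91 = 14.9.
Round up: n₁ = 15, giving n₂ = 2 × 15 = 30.

n₁ = 15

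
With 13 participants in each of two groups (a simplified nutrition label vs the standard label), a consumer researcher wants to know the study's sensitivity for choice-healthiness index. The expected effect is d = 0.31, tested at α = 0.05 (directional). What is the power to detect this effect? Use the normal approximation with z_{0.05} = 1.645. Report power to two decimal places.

power ≈ 0.20

For two equal groups, power = Φ(d·√(n/2) − z_{α}).
d·√(n/2) = 0.31 × √(13/2) = 0.31 × 2.550 = 0.790.
z_β = 0.790 − 1.645 = -0.855.
Power = Φ(-0.855) = 0.196.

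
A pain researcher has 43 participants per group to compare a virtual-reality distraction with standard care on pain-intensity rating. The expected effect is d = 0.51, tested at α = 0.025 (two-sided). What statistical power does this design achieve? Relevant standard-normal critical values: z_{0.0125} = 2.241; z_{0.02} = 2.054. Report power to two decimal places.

power ≈ 0.55

For two equal groups, power = Φ(d·√(n/2) − z_{α/2}).
d·√(n/2) = 0.51 × √(43/2) = 0.51 × 4.637 = 2.365.
z_β = 2.365 − 2.241 = 0.124.
Power = Φ(0.124) = 0.549.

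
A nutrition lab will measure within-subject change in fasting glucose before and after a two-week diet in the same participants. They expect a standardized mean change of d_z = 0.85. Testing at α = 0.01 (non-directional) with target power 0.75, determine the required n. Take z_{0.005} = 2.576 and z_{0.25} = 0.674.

n = 15 pairs

For a paired (one-sample on differences) test: n = ((z_{α/2} + z_β) / d)².
z_{α/2} + z_β = 2.576 + 0.674 = 3.250.
n = (3.250 / 0.85)² = 3.824² = 14.62.
Round up.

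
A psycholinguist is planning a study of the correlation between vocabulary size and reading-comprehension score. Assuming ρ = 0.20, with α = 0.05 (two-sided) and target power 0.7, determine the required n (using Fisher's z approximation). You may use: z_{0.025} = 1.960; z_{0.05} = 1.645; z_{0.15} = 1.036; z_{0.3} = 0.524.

n = 154

Fisher's z: C = ½·ln((1+r)/(1−r)) = ½·ln(1.5000) = 0.2027.
n = ((z_{α/2} + z_β)/C)² + 3.
(1.960 + 0.524) / 0.2027 = 2.484 / 0.2027 = 12.255.
n = 12.255² + 3 = 150.17 + 3 = 153.2.
Round up.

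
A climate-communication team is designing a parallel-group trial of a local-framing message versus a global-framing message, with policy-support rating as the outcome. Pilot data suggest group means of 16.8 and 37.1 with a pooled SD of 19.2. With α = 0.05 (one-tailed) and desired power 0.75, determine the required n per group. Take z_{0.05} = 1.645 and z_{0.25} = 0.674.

Cohen's d = |M₁ − M₂| / SD_pooled = |16.8 − 37.1| / 19.2 = 20.3 / 19.2 = 1.057.
For two independent groups with equal n: n = 2·((z_{α} + z_β) / d)².
z_{α} + z_β = 1.645 + 0.674 = 2.319.
n = 2 × (2.319 / 1.057)² = 2 × 2.194² = 2 × 4.81 = 9.6.
Round up to the next whole participant.

n = 10 per group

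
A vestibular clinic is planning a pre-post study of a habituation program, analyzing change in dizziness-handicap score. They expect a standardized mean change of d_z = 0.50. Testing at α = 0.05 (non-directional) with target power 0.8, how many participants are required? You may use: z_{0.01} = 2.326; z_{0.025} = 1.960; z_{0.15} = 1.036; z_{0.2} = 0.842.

n = 32 pairs

For a paired (one-sample on differences) test: n = ((z_{α/2} + z_β) / d)².
z_{α/2} + z_β = 1.960 + 0.842 = 2.802.
n = (2.802 / 0.50)² = 5.604² = 31.40.
Round up.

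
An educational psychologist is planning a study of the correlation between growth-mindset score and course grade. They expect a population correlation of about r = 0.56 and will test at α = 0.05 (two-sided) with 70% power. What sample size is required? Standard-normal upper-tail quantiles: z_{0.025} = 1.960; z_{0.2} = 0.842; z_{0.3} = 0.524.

n = 19

Fisher's z: C = ½·ln((1+r)/(1−r)) = ½·ln(3.5455) = 0.6328.
n = ((z_{α/2} + z_β)/C)² + 3.
(1.960 + 0.524) / 0.6328 = 2.484 / 0.6328 = 3.925.
n = 3.925² + 3 = 15.41 + 3 = 18.4.
Round up.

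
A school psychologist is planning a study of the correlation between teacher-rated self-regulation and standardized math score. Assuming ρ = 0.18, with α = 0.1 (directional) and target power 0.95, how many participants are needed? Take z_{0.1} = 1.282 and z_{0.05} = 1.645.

Fisher's z: C = ½·ln((1+r)/(1−r)) = ½·ln(1.4390) = 0.1820.
n = ((z_{α} + z_β)/C)² + 3.
(1.282 + 1.645) / 0.1820 = 2.927 / 0.1820 = 16.082.
n = 16.082² + 3 = 258.64 + 3 = 261.6.
Round up.

n = 262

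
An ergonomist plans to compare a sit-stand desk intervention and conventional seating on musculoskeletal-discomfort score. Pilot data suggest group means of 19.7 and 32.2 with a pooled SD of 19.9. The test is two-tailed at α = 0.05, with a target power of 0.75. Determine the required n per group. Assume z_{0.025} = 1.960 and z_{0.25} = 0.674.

n = 36 per group

Cohen's d = |M₁ − M₂| / SD_pooled = |19.7 − 32.2| / 19.9 = 12.5 / 19.9 = 0.628.
For two independent groups with equal n: n = 2·((z_{α/2} + z_β) / d)².
z_{α/2} + z_β = 1.960 + 0.674 = 2.634.
n = 2 × (2.634 / 0.628)² = 2 × 4.194² = 2 × 17.59 = 35.2.
Round up to the next whole participant.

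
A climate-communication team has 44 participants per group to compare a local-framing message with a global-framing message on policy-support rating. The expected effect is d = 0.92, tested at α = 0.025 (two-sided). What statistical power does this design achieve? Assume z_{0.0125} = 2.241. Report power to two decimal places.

power ≈ 0.98

For two equal groups, power = Φ(d·√(n/2) − z_{α/2}).
d·√(n/2) = 0.92 × √(44/2) = 0.92 × 4.690 = 4.315.
z_β = 4.315 − 2.241 = 2.074.
Power = Φ(2.074) = 0.981.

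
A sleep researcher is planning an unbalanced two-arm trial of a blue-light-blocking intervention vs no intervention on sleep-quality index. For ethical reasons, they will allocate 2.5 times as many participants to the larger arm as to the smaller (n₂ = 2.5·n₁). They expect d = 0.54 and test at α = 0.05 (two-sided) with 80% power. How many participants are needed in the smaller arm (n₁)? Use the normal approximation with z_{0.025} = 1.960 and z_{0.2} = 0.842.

With allocation ratio k = n₂/n₁ = 2.5, Var(x̄₁−x̄₂) = σ²(1/n₁ + 1/(k·n₁)) = σ²·(k+1)/(k·n₁).
So n₁ = (1 + 1/k)·((z_{α/2} + z_β)/d)² = 1.400 × (2.802/0.54)².
n₁ = 1.400 × 26.92 = 37.7.
Round up: n₁ = 38, giving n₂ = 2.5 × 38 = 95.

n₁ = 38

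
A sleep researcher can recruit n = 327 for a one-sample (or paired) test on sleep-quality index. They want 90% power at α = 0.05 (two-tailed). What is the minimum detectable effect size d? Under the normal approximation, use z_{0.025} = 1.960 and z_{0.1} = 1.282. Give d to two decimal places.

For a single sample (or paired design) of n = 327: d_min = (z_{α/2} + z_β)/√n.
z-sum = 1.960 + 1.282 = 3.242.
d_min = 3.242 / √327 = 3.242 / 18.083 = 0.179.

d_min ≈ 0.18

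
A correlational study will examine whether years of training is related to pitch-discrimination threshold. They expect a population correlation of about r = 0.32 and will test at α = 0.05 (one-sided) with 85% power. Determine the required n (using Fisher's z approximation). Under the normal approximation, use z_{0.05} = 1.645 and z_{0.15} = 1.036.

n = 69

Fisher's z: C = ½·ln((1+r)/(1−r)) = ½·ln(1.9412) = 0.3316.
n = ((z_{α} + z_β)/C)² + 3.
(1.645 + 1.036) / 0.3316 = 2.681 / 0.3316 = 8.085.
n = 8.085² + 3 = 65.37 + 3 = 68.4.
Round up.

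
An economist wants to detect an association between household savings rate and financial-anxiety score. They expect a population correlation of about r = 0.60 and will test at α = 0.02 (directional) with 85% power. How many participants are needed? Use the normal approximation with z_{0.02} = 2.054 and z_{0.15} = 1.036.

Fisher's z: C = ½·ln((1+r)/(1−r)) = ½·ln(4.0000) = 0.6931.
n = ((z_{α} + z_β)/C)² + 3.
(2.054 + 1.036) / 0.6931 = 3.090 / 0.6931 = 4.458.
n = 4.458² + 3 = 19.88 + 3 = 22.9.
Round up.

n = 23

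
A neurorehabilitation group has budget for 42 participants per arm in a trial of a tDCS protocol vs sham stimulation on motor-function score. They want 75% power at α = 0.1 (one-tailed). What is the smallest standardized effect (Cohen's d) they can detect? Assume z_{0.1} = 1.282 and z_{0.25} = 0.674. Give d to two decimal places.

For two independent groups of n = 42 each: d_min = (z_{α} + z_β)·√(2/n).
z-sum = 1.282 + 0.674 = 1.956.
d_min = 1.956 × √(2/42) = 1.956 × 0.2182 = 0.427.

d_min ≈ 0.43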